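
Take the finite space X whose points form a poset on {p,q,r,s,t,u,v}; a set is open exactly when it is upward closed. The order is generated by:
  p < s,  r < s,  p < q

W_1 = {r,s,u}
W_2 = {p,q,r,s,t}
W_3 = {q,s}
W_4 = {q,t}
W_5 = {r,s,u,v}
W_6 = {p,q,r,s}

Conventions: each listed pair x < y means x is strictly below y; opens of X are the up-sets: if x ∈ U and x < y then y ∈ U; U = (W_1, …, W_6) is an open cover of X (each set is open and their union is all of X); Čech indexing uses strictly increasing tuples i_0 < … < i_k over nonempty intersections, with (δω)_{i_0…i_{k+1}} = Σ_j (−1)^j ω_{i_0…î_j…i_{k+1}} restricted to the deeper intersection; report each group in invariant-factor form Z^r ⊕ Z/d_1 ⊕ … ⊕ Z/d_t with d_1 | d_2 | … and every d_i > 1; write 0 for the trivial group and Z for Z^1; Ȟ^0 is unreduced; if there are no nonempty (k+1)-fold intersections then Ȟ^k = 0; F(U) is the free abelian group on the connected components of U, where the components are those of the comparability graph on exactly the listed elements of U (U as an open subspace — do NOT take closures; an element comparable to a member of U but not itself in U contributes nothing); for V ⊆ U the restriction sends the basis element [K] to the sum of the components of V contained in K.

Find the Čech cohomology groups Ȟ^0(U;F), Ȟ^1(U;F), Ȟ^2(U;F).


Ȟ^0 = Z^4, Ȟ^1 = 0 and Ȟ^2 = 0

nonempty intersections:
  W12={r,s} W13={s} W15={r,s,u} W16={r,s} W23={q,s} W24={q,t} W25={r,s} W26={p,q,r,s} W34={q} W35={s} W36={q,s} W46={q} W56={r,s}
  W123={s} W125={r,s} W126={r,s} W135={s} W136={s} W156={r,s} W234={q} W235={s} W236={q,s} W246={q} W256={r,s} W346={q} W356={s}
  W1235={s} W1236={s} W1256={r,s} W1356={s} W2346={q} W2356={s}
  W12356={s}
components per intersection:
  W1: {r,s} {u}
  W2: {p,q,r,s} {t}
  W3: {q} {s}
  W4: {q} {t}
  W5: {r,s} {u} {v}
  W6: {p,q,r,s}
  W12: {r,s}
  W13: {s}
  W15: {r,s} {u}
  W16: {r,s}
  W23: {q} {s}
  W24: {q} {t}
  W25: {r,s}
  W26: {p,q,r,s}
  W34: {q}
  W35: {s}
  W36: {q} {s}
  W46: {q}
  W56: {r,s}
  W123: {s}
  W125: {r,s}
  W126: {r,s}
  W135: {s}
  W136: {s}
  W156: {r,s}
  W234: {q}
  W235: {s}
  W236: {q} {s}
  W246: {q}
  W256: {r,s}
  W346: {q}
  W356: {s}
  W1235: {s}
  W1236: {s}
  W1256: {r,s}
  W1356: {s}
  W2346: {q}
  W2356: {s}
  W12356: {s}
C dims 12,17,14,6; δ0: rk 8, SNF 1^8; δ1: rk 9, SNF 1^9; δ2: rk 5, SNF 1^5
Ȟ^0: (12−8)−0=4 ⇒ Z^4
Ȟ^1: (17−9)−8=0 ⇒ 0
Ȟ^2: (14−5)−9=0 ⇒ 0


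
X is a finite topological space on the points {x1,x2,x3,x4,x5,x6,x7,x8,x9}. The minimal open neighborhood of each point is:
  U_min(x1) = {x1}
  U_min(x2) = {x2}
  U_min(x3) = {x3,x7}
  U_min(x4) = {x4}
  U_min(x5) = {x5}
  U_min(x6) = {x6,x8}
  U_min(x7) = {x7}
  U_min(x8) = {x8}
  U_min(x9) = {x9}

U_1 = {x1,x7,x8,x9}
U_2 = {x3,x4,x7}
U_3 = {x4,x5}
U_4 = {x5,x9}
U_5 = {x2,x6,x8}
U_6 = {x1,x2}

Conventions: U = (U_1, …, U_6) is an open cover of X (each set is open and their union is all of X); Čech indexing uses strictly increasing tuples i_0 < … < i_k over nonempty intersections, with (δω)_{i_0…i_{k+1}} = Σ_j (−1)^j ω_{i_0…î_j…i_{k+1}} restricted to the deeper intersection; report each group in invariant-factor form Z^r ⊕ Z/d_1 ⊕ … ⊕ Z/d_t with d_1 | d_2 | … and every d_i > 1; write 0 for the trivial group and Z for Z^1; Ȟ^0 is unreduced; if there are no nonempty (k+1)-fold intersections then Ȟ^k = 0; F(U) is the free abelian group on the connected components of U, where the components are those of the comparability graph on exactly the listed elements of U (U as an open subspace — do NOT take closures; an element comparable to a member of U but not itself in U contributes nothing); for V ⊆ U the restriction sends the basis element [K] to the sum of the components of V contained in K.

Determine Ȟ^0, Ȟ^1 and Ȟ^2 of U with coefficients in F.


Ȟ^0 ≅ Z^7, Ȟ^1 ≅ 0 and Ȟ^2 ≅ 0

nonempty overlaps:
  U12={x7} U14={x9} U15={x8} U16={x1} U23={x4} U34={x5} U56={x2}
components per intersection:
  U1: {x1} {x7} {x8} {x9}
  U2: {x3,x7} {x4}
  U3: {x4} {x5}
  U4: {x5} {x9}
  U5: {x2} {x6,x8}
  U6: {x1} {x2}
  U12: {x7}
  U14: {x9}
  U15: {x8}
  U16: {x1}
  U23: {x4}
  U34: {x5}
  U56: {x2}
C dims 14,7; δ0: rk 7, SNF 1^7
degree 0: 14−7−0 = 7 → Ȟ^0 ≅ Z^7
degree 1: 7−0−7 = 0 → Ȟ^1 ≅ 0
degree 2: 0−0−0 = 0 → Ȟ^2 ≅ 0


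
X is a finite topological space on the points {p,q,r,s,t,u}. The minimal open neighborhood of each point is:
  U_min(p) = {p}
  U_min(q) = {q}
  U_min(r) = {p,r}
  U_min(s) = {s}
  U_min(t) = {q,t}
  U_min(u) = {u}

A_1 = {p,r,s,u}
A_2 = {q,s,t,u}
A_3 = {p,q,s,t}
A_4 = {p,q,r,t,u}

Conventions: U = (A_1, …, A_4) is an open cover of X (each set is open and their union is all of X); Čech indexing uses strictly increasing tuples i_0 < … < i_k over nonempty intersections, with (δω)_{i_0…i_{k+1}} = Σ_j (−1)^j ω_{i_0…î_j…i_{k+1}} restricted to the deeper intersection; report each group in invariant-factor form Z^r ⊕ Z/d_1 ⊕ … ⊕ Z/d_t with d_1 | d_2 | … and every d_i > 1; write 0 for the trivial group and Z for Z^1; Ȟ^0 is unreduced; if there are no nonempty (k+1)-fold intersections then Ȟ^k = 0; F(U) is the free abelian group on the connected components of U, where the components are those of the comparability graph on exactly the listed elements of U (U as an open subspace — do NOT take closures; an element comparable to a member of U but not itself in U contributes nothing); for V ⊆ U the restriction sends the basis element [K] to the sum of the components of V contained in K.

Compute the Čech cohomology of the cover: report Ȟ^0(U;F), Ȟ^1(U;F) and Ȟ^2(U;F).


Ȟ^0(U;F) ≅ Z^4, Ȟ^1(U;F) ≅ 0, Ȟ^2(U;F) ≅ 0

nerve simplices:
  A12={s,u} A13={p,s} A14={p,r,u} A23={q,s,t} A24={q,t,u} A34={p,q,t}
  A123={s} A124={u} A134={p} A234={q,t}
components per intersection:
  A1: {p,r} {s} {u}
  A2: {q,t} {s} {u}
  A3: {p} {q,t} {s}
  A4: {p,r} {q,t} {u}
  A12: {s} {u}
  A13: {p} {s}
  A14: {p,r} {u}
  A23: {q,t} {s}
  A24: {q,t} {u}
  A34: {p} {q,t}
  A123: {s}
  A124: {u}
  A134: {p}
  A234: {q,t}
C dims 12,12,4; δ0: rk 8, SNF 1^8; δ1: rk 4, SNF 1^4
degree 0: 12−8−0 = 4 → Ȟ^0 ≅ Z^4
degree 1: 12−4−8 = 0 → Ȟ^1 ≅ 0
degree 2: 4−0−4 = 0 → Ȟ^2 ≅ 0


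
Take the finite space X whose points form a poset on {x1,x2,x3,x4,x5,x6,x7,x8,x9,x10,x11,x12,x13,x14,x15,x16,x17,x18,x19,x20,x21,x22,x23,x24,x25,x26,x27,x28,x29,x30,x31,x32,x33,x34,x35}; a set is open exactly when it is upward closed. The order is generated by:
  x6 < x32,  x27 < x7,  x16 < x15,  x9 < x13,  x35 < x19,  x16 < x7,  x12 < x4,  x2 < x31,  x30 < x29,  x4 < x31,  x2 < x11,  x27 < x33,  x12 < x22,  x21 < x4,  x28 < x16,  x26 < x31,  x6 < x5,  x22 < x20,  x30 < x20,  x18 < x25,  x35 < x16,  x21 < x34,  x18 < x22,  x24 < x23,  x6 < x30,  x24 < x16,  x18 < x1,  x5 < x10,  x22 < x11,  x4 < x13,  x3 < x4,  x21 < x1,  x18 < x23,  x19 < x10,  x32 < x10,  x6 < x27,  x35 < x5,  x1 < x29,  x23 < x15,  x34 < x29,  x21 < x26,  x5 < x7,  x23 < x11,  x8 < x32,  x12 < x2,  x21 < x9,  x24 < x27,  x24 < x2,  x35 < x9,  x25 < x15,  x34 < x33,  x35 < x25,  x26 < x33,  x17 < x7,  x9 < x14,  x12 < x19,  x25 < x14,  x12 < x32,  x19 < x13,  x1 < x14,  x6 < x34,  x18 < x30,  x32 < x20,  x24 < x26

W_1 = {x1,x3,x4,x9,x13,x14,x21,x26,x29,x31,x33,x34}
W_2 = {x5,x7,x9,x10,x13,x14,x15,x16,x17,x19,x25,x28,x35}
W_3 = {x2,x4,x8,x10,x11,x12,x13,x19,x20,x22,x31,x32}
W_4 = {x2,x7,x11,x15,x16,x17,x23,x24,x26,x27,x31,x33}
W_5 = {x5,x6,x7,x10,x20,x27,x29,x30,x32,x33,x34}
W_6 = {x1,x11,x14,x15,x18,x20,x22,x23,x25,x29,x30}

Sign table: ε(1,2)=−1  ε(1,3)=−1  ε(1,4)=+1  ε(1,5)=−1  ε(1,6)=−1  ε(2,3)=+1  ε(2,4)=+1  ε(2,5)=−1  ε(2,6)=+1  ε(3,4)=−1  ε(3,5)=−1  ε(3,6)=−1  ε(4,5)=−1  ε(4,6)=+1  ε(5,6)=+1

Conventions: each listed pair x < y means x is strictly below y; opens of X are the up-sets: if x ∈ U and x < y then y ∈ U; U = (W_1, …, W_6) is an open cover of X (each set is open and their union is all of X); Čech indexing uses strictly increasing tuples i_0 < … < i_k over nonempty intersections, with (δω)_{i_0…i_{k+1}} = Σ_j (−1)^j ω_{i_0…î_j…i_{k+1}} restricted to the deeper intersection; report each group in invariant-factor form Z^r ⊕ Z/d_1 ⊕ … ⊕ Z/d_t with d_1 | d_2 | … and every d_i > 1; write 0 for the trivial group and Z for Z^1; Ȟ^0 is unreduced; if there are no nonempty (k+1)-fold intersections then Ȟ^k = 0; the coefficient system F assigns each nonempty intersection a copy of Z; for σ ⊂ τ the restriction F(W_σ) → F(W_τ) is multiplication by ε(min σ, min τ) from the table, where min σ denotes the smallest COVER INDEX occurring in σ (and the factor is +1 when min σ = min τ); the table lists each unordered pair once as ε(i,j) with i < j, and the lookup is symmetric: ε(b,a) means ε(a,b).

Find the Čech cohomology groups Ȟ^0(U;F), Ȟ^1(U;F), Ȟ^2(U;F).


intersection data:
  W12={x9,x13,x14} W13={x4,x13,x31} W14={x26,x31,x33} W15={x29,x33,x34} W16={x1,x14,x29} W23={x10,x13,x19} W24={x7,x15,x16,x17} W25={x5,x7,x10} W26={x14,x15,x25} W34={x2,x11,x31} W35={x10,x20,x32} W36={x11,x20,x22} W45={x7,x27,x33} W46={x11,x15,x23} W56={x20,x29,x30}
  W123={x13} W126={x14} W134={x31} W145={x33} W156={x29} W235={x10} W245={x7} W246={x15} W346={x11} W356={x20}
C dims 6,15,10; δ0: rk 6, SNF 1^5·2; δ1: rk 9, SNF 1^9
Ȟ^0 = (6 − 6) − 0 = 0, so Ȟ^0 ≅ 0
Ȟ^1 = (15 − 9) − 6 = 0 plus torsion [2], so Ȟ^1 ≅ Z/2
Ȟ^2 = (10 − 0) − 9 = 1, so Ȟ^2 ≅ Z

Ȟ^0(U;F) ≅ 0; Ȟ^1(U;F) ≅ Z/2; Ȟ^2(U;F) ≅ Z


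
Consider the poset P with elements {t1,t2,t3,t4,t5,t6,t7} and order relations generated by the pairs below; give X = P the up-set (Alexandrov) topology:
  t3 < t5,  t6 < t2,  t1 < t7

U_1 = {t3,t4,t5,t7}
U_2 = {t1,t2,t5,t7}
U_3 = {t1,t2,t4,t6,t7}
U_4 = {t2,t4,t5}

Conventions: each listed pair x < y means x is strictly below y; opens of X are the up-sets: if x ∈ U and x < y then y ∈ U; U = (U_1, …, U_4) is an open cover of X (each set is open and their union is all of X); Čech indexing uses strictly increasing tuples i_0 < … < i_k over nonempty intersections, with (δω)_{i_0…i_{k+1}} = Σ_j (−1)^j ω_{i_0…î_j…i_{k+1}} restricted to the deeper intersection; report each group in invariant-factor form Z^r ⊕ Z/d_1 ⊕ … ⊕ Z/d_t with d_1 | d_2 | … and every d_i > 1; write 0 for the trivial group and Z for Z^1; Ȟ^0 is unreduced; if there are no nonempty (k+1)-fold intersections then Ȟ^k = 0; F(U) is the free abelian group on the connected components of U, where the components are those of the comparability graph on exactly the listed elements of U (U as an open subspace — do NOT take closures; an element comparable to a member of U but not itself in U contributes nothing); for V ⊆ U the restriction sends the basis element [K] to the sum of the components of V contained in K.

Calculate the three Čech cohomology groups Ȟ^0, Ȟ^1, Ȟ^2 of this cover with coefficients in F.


nerve of the cover:
  U12={t5,t7} U13={t4,t7} U14={t4,t5} U23={t1,t2,t7} U24={t2,t5} U34={t2,t4}
  U123={t7} U124={t5} U134={t4} U234={t2}
components per intersection:
  U1: {t3,t5} {t4} {t7}
  U2: {t1,t7} {t2} {t5}
  U3: {t1,t7} {t2,t6} {t4}
  U4: {t2} {t4} {t5}
  U12: {t5} {t7}
  U13: {t4} {t7}
  U14: {t4} {t5}
  U23: {t1,t7} {t2}
  U24: {t2} {t5}
  U34: {t2} {t4}
  U123: {t7}
  U124: {t5}
  U134: {t4}
  U234: {t2}
C dims 12,12,4; δ0: rk 8, SNF 1^8; δ1: rk 4, SNF 1^4
Ȟ^0 = (12 − 8) − 0 = 4, so Ȟ^0 ≅ Z^4
Ȟ^1 = (12 − 4) − 8 = 0, so Ȟ^1 ≅ 0
Ȟ^2 = (4 − 0) − 4 = 0, so Ȟ^2 ≅ 0

Ȟ^0 ≅ Z^4; Ȟ^1 ≅ 0; Ȟ^2 ≅ 0


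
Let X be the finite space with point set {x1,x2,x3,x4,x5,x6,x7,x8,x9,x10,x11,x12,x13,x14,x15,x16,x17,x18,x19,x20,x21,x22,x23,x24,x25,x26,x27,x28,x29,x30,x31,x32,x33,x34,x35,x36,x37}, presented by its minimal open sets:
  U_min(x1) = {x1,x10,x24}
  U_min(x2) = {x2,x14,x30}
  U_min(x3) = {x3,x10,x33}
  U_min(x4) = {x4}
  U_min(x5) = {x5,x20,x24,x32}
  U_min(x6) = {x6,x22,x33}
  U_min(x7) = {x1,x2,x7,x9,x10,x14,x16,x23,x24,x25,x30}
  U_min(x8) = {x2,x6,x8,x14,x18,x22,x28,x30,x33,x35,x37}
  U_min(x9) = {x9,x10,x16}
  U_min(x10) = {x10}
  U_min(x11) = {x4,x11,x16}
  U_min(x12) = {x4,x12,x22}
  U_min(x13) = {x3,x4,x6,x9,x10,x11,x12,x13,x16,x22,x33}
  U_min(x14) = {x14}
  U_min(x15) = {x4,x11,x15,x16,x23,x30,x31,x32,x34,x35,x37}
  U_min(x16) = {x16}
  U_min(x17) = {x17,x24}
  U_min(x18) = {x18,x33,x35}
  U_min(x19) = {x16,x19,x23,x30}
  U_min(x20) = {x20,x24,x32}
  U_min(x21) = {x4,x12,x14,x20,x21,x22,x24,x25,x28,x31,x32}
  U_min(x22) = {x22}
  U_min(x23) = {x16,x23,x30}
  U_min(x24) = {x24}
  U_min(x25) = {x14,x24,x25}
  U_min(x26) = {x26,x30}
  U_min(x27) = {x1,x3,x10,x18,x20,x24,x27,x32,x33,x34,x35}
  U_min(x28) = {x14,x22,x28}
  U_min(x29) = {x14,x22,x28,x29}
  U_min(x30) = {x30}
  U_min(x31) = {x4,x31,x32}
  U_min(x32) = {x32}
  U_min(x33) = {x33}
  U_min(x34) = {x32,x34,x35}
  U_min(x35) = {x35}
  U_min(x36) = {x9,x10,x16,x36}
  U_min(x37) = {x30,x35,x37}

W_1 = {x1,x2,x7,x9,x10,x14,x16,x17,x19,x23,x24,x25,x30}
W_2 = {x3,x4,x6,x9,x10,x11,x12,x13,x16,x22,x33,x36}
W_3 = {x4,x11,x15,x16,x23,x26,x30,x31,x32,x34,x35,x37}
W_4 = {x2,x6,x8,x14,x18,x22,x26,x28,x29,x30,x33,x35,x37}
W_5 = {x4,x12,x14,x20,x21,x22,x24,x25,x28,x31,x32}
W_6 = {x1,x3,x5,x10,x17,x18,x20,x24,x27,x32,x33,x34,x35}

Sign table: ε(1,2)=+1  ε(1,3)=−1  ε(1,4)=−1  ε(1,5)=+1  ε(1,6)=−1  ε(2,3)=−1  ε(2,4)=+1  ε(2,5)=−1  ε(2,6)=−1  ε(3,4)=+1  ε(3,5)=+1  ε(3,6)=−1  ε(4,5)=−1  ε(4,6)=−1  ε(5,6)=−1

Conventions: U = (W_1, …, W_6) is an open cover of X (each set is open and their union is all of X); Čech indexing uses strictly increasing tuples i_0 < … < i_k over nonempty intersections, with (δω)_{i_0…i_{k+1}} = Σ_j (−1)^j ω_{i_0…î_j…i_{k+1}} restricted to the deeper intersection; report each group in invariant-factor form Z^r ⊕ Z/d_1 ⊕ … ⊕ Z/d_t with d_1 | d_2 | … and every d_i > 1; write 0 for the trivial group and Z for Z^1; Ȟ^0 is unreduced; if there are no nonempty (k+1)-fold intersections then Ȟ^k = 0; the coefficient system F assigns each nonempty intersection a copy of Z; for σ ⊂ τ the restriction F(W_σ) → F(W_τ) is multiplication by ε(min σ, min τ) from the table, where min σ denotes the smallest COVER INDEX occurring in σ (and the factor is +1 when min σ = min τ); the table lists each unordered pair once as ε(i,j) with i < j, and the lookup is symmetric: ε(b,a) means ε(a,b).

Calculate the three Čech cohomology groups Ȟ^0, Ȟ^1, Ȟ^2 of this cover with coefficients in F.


Ȟ^0 = 0; Ȟ^1 = Z/2; Ȟ^2 = Z

nerve of the cover:
  W12={x9,x10,x16} W13={x16,x23,x30} W14={x2,x14,x30} W15={x14,x24,x25} W16={x1,x10,x17,x24} W23={x4,x11,x16} W24={x6,x22,x33} W25={x4,x12,x22} W26={x3,x10,x33} W34={x26,x30,x35,x37} W35={x4,x31,x32} W36={x32,x34,x35} W45={x14,x22,x28} W46={x18,x33,x35} W56={x20,x24,x32}
  W123={x16} W126={x10} W134={x30} W145={x14} W156={x24} W235={x4} W245={x22} W246={x33} W346={x35} W356={x32}
C dims 6,15,10; δ0: rk 6, SNF 1^5·2; δ1: rk 9, SNF 1^9
Ȟ^0 = (6 − 6) − 0 = 0, so Ȟ^0 ≅ 0
Ȟ^1 = (15 − 9) − 6 = 0 plus torsion [2], so Ȟ^1 ≅ Z/2
Ȟ^2 = (10 − 0) − 9 = 1, so Ȟ^2 ≅ Z


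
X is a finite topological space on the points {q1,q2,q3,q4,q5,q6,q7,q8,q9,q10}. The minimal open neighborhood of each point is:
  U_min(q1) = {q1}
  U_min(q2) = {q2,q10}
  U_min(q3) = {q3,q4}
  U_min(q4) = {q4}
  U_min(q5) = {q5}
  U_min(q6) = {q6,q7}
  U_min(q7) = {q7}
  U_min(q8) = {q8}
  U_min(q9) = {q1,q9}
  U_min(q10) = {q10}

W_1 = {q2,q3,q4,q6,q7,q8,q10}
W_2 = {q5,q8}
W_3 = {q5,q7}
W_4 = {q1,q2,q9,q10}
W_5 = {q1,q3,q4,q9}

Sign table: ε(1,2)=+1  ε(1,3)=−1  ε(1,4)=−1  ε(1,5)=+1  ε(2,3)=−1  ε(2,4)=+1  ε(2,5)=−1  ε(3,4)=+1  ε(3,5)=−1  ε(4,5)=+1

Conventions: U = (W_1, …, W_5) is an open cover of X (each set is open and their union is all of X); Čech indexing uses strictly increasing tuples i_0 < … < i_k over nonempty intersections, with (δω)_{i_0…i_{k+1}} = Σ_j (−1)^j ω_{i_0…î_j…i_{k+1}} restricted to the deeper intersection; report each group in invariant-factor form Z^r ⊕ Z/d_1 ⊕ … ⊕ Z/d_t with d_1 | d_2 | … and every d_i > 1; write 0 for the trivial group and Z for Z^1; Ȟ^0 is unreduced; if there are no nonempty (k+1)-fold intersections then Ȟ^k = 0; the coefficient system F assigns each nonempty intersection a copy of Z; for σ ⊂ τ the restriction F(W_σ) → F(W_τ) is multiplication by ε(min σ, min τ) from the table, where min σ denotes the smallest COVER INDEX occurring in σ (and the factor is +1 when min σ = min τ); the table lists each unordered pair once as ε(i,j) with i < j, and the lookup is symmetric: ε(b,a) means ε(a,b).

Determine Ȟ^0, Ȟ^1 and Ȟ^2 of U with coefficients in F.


nerve simplices:
  W12={q8} W13={q7} W14={q2,q10} W15={q3,q4} W23={q5} W45={q1,q9}
C dims 5,6; δ0: rk 5, SNF 1^4·2
degree 0: 5−5−0 = 0 → Ȟ^0 ≅ 0
degree 1: 6−0−5 = 1 plus torsion [2] → Ȟ^1 ≅ Z ⊕ Z/2
degree 2: 0−0−0 = 0 → Ȟ^2 ≅ 0

Ȟ^0 = 0; Ȟ^1 = Z ⊕ Z/2; Ȟ^2 = 0


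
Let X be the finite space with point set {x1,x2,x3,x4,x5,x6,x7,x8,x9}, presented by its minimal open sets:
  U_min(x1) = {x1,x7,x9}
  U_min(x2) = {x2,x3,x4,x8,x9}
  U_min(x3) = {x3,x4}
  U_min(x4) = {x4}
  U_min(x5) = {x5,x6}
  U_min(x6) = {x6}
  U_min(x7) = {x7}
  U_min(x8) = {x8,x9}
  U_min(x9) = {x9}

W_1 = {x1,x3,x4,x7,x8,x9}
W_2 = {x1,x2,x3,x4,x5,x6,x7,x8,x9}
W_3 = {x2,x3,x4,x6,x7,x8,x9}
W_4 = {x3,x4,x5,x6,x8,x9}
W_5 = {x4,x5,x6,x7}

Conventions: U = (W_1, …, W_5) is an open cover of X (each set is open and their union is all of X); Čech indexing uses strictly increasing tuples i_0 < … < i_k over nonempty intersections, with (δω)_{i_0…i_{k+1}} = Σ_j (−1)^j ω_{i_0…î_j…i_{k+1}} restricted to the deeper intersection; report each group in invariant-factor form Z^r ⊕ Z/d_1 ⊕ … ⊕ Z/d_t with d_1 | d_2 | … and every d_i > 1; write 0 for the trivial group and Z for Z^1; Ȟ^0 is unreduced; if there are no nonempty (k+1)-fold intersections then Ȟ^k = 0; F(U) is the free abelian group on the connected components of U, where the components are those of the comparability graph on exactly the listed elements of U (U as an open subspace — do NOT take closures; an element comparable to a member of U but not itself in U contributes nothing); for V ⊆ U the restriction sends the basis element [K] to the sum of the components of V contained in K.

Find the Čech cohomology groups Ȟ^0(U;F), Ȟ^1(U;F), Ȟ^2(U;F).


intersection data:
  W12={x1,x3,x4,x7,x8,x9} W13={x3,x4,x7,x8,x9} W14={x3,x4,x8,x9} W15={x4,x7} W23={x2,x3,x4,x6,x7,x8,x9} W24={x3,x4,x5,x6,x8,x9} W25={x4,x5,x6,x7} W34={x3,x4,x6,x8,x9} W35={x4,x6,x7} W45={x4,x5,x6}
  W123={x3,x4,x7,x8,x9} W124={x3,x4,x8,x9} W125={x4,x7} W134={x3,x4,x8,x9} W135={x4,x7} W145={x4} W234={x3,x4,x6,x8,x9} W235={x4,x6,x7} W245={x4,x5,x6} W345={x4,x6}
  W1234={x3,x4,x8,x9} W1235={x4,x7} W1245={x4} W1345={x4} W2345={x4,x6}
  W12345={x4}
components per intersection:
  W1: {x1,x7,x8,x9} {x3,x4}
  W2: {x1,x2,x3,x4,x7,x8,x9} {x5,x6}
  W3: {x2,x3,x4,x8,x9} {x6} {x7}
  W4: {x3,x4} {x5,x6} {x8,x9}
  W5: {x4} {x5,x6} {x7}
  W12: {x1,x7,x8,x9} {x3,x4}
  W13: {x3,x4} {x7} {x8,x9}
  W14: {x3,x4} {x8,x9}
  W15: {x4} {x7}
  W23: {x2,x3,x4,x8,x9} {x6} {x7}
  W24: {x3,x4} {x5,x6} {x8,x9}
  W25: {x4} {x5,x6} {x7}
  W34: {x3,x4} {x6} {x8,x9}
  W35: {x4} {x6} {x7}
  W45: {x4} {x5,x6}
  W123: {x3,x4} {x7} {x8,x9}
  W124: {x3,x4} {x8,x9}
  W125: {x4} {x7}
  W134: {x3,x4} {x8,x9}
  W135: {x4} {x7}
  W145: {x4}
  W234: {x3,x4} {x6} {x8,x9}
  W235: {x4} {x6} {x7}
  W245: {x4} {x5,x6}
  W345: {x4} {x6}
  W1234: {x3,x4} {x8,x9}
  W1235: {x4} {x7}
  W1245: {x4}
  W1345: {x4}
  W2345: {x4} {x6}
  W12345: {x4}
C dims 13,26,22,8; δ0: rk 11, SNF 1^11; δ1: rk 15, SNF 1^15; δ2: rk 7, SNF 1^7
Ȟ^0 = (13 − 11) − 0 = 2, so Ȟ^0 ≅ Z^2
Ȟ^1 = (26 − 15) − 11 = 0, so Ȟ^1 ≅ 0
Ȟ^2 = (22 − 7) − 15 = 0, so Ȟ^2 ≅ 0

Ȟ^0 ≅ Z^2, Ȟ^1 ≅ 0, Ȟ^2 ≅ 0


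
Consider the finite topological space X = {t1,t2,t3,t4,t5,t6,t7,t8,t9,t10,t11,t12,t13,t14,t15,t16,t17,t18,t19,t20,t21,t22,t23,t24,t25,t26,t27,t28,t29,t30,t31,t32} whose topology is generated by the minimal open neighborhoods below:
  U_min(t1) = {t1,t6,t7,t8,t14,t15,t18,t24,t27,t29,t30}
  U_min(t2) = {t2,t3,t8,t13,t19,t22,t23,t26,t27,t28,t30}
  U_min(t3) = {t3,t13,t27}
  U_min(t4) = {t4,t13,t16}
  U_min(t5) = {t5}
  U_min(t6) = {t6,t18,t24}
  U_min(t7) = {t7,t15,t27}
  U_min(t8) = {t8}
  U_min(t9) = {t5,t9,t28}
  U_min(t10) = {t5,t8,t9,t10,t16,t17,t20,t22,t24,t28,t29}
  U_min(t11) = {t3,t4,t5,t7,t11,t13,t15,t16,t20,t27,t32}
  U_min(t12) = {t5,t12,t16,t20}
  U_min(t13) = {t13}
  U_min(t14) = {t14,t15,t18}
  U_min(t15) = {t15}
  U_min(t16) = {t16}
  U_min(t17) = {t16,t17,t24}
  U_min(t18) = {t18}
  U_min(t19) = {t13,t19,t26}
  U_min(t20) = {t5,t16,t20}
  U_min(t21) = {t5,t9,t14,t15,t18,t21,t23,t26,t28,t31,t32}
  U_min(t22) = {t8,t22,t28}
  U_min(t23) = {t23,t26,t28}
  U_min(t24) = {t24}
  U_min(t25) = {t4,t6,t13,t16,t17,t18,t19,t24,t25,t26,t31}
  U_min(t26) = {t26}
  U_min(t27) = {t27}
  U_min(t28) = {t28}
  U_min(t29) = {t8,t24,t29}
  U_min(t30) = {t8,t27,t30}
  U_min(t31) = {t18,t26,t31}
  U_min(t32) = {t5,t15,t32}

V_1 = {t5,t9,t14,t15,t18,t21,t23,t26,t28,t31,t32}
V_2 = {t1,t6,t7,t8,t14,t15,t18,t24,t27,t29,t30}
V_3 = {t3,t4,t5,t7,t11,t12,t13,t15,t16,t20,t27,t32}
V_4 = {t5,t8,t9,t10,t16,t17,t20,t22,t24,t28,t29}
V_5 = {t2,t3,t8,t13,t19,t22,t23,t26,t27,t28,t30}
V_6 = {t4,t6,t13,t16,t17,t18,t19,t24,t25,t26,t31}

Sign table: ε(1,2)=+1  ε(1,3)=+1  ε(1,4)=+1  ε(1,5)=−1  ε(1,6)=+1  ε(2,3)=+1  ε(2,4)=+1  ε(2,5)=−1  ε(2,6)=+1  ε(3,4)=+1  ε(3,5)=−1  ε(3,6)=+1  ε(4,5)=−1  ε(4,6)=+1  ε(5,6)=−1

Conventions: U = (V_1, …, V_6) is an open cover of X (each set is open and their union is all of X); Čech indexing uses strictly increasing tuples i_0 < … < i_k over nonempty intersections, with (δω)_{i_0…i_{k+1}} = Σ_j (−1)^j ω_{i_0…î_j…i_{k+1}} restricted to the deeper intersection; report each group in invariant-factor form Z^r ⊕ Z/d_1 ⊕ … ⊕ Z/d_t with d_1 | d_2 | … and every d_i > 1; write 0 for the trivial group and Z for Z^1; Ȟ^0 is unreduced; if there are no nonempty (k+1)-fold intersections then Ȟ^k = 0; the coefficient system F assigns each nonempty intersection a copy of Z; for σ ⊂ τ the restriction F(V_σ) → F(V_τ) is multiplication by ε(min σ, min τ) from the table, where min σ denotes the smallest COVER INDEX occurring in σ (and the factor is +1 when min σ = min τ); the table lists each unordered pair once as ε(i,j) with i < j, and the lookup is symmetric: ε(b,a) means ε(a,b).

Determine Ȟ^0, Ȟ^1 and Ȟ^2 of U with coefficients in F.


cover nerve:
  V12={t14,t15,t18} V13={t5,t15,t32} V14={t5,t9,t28} V15={t23,t26,t28} V16={t18,t26,t31} V23={t7,t15,t27} V24={t8,t24,t29} V25={t8,t27,t30} V26={t6,t18,t24} V34={t5,t16,t20} V35={t3,t13,t27} V36={t4,t13,t16} V45={t8,t22,t28} V46={t16,t17,t24} V56={t13,t19,t26}
  V123={t15} V126={t18} V134={t5} V145={t28} V156={t26} V235={t27} V245={t8} V246={t24} V346={t16} V356={t13}
C dims 6,15,10; δ0: rk 5, SNF 1^5; δ1: rk 10, SNF 1^9·2
Ȟ^0: (6−5)−0=1 ⇒ Z
Ȟ^1: (15−10)−5=0 ⇒ 0
Ȟ^2: (10−0)−10=0 plus torsion [2] ⇒ Z/2

Ȟ^0(U;F) ≅ Z, Ȟ^1(U;F) ≅ 0, Ȟ^2(U;F) ≅ Z/2


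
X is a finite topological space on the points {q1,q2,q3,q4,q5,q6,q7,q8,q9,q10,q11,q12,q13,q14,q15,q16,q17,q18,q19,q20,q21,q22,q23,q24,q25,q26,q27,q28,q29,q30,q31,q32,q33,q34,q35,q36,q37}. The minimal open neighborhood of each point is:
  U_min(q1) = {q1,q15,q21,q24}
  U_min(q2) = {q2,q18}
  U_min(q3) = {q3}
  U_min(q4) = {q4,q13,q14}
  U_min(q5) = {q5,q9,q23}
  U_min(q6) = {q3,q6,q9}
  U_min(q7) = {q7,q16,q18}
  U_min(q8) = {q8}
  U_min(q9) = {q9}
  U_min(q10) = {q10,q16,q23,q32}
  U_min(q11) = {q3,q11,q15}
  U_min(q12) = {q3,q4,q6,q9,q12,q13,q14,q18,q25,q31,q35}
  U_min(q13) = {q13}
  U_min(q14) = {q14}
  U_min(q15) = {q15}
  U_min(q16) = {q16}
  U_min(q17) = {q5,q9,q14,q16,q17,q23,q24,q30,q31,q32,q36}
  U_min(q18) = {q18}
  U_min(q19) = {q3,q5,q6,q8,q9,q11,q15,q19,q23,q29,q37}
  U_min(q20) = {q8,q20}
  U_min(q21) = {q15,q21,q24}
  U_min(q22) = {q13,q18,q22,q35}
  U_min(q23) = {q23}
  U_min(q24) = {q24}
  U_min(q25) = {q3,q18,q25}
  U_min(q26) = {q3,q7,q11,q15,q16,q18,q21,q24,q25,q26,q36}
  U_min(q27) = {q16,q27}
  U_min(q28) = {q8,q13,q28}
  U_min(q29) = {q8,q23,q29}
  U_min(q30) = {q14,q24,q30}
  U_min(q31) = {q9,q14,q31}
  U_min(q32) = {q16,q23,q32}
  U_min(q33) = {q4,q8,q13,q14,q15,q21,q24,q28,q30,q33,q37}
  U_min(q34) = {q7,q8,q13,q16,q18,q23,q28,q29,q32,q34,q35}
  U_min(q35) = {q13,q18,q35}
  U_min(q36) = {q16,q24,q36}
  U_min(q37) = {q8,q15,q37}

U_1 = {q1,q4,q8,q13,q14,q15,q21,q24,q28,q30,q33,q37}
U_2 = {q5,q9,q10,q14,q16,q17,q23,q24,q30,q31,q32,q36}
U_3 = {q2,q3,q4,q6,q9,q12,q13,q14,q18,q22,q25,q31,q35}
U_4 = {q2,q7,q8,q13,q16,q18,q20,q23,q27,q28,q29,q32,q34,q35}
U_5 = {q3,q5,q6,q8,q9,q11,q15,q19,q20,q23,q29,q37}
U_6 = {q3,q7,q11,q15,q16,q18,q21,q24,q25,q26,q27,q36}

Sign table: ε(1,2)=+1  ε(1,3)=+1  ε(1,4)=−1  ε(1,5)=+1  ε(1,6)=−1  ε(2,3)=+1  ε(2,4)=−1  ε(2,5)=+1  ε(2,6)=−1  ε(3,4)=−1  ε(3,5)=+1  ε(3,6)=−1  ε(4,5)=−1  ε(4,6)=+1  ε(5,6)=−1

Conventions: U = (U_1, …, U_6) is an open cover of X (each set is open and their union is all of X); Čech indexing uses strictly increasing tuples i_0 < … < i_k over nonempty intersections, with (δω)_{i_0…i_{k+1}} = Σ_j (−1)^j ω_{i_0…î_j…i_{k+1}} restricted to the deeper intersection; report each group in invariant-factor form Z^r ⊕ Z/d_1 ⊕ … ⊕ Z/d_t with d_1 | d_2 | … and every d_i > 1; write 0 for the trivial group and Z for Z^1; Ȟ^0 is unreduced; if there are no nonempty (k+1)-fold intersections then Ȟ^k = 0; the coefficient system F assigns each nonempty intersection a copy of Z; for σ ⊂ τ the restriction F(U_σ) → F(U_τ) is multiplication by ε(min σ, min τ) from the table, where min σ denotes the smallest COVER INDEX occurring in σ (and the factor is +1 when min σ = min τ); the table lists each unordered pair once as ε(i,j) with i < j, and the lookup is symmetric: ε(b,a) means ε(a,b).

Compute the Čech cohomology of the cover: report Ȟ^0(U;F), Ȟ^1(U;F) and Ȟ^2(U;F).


Ȟ^0 = Z; Ȟ^1 = 0; Ȟ^2 = Z/2

nerve simplices:
  U12={q14,q24,q30} U13={q4,q13,q14} U14={q8,q13,q28} U15={q8,q15,q37} U16={q15,q21,q24} U23={q9,q14,q31} U24={q16,q23,q32} U25={q5,q9,q23} U26={q16,q24,q36} U34={q2,q13,q18,q35} U35={q3,q6,q9} U36={q3,q18,q25} U45={q8,q20,q23,q29} U46={q7,q16,q18,q27} U56={q3,q11,q15}
  U123={q14} U126={q24} U134={q13} U145={q8} U156={q15} U235={q9} U245={q23} U246={q16} U346={q18} U356={q3}
C dims 6,15,10; δ0: rk 5, SNF 1^5; δ1: rk 10, SNF 1^9·2
degree 0: 6−5−0 = 1 → Ȟ^0 ≅ Z
degree 1: 15−10−5 = 0 → Ȟ^1 ≅ 0
degree 2: 10−0−10 = 0 plus torsion [2] → Ȟ^2 ≅ Z/2


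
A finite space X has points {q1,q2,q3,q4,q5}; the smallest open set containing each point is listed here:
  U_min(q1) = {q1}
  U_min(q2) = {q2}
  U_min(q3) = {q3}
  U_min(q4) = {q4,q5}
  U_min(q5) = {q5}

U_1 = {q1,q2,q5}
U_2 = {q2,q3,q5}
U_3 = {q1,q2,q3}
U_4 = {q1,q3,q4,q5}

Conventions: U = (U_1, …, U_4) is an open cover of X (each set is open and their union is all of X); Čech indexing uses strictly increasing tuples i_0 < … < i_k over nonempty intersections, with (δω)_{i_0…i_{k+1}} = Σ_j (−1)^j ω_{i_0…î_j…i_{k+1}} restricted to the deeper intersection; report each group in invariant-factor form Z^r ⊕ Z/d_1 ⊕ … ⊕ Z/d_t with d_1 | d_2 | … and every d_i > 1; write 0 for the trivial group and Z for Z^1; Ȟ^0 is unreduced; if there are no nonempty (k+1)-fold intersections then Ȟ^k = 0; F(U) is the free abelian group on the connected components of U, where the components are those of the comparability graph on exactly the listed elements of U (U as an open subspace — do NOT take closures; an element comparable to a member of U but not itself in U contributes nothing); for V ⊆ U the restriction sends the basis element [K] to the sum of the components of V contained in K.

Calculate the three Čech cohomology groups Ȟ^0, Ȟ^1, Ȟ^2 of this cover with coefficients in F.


Ȟ^0 ≅ Z^4, Ȟ^1 ≅ 0, Ȟ^2 ≅ 0

intersection data:
  U12={q2,q5} U13={q1,q2} U14={q1,q5} U23={q2,q3} U24={q3,q5} U34={q1,q3}
  U123={q2} U124={q5} U134={q1} U234={q3}
components per intersection:
  U1: {q1} {q2} {q5}
  U2: {q2} {q3} {q5}
  U3: {q1} {q2} {q3}
  U4: {q1} {q3} {q4,q5}
  U12: {q2} {q5}
  U13: {q1} {q2}
  U14: {q1} {q5}
  U23: {q2} {q3}
  U24: {q3} {q5}
  U34: {q1} {q3}
  U123: {q2}
  U124: {q5}
  U134: {q1}
  U234: {q3}
C dims 12,12,4; δ0: rk 8, SNF 1^8; δ1: rk 4, SNF 1^4
Ȟ^0 = (12 − 8) − 0 = 4, so Ȟ^0 ≅ Z^4
Ȟ^1 = (12 − 4) − 8 = 0, so Ȟ^1 ≅ 0
Ȟ^2 = (4 − 0) − 4 = 0, so Ȟ^2 ≅ 0


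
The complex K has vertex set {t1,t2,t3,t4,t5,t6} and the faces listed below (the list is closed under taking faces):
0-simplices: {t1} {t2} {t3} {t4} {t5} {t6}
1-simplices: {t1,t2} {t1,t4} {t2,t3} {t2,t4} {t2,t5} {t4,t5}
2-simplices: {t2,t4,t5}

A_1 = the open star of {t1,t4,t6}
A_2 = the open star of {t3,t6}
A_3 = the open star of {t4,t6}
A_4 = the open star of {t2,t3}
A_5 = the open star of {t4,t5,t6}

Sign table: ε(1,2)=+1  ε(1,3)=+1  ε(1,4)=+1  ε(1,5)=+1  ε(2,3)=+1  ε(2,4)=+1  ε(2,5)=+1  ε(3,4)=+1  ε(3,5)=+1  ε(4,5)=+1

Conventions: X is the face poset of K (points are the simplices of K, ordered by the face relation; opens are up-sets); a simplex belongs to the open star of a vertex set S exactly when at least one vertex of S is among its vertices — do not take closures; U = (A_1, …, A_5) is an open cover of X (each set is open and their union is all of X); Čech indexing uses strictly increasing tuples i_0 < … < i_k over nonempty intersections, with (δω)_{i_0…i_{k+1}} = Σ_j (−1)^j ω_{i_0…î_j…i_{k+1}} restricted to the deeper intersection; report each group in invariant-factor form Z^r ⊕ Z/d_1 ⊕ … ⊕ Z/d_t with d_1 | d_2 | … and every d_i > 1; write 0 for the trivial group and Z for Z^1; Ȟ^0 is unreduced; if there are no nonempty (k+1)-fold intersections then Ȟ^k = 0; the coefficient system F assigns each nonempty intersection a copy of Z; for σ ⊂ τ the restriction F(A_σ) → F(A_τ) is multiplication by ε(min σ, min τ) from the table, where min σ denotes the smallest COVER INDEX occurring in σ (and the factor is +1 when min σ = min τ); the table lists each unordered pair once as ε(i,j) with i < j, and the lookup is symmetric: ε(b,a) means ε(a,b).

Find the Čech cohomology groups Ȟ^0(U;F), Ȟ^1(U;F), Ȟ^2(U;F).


cover nerve:
  A1={{t1},{t4},{t6},{t1,t2},{t1,t4},{t2,t4},{t4,t5},{t2,t4,t5}} A2={{t3},{t6},{t2,t3}} A3={{t4},{t6},{t1,t4},{t2,t4},{t4,t5},{t2,t4,t5}} A4={{t2},{t3},{t1,t2},{t2,t3},{t2,t4},{t2,t5},{t2,t4,t5}} A5={{t4},{t5},{t6},{t1,t4},{t2,t4},{t2,t5},{t4,t5},{t2,t4,t5}}
  A12={{t6}} A13={{t4},{t6},{t1,t4},{t2,t4},{t4,t5},{t2,t4,t5}} A14={{t1,t2},{t2,t4},{t2,t4,t5}} A15={{t4},{t6},{t1,t4},{t2,t4},{t4,t5},{t2,t4,t5}} A23={{t6}} A24={{t3},{t2,t3}} A25={{t6}} A34={{t2,t4},{t2,t4,t5}} A35={{t4},{t6},{t1,t4},{t2,t4},{t4,t5},{t2,t4,t5}} A45={{t2,t4},{t2,t5},{t2,t4,t5}}
  A123={{t6}} A125={{t6}} A134={{t2,t4},{t2,t4,t5}} A135={{t4},{t6},{t1,t4},{t2,t4},{t4,t5},{t2,t4,t5}} A145={{t2,t4},{t2,t4,t5}} A235={{t6}} A345={{t2,t4},{t2,t4,t5}}
  A1235={{t6}} A1345={{t2,t4},{t2,t4,t5}}
C dims 5,10,7,2; δ0: rk 4, SNF 1^4; δ1: rk 5, SNF 1^5; δ2: rk 2, SNF 1^2
Ȟ^0: (5−4)−0=1 ⇒ Z
Ȟ^1: (10−5)−4=1 ⇒ Z
Ȟ^2: (7−2)−5=0 ⇒ 0

Ȟ^0(U;F) ≅ Z; Ȟ^1(U;F) ≅ Z; Ȟ^2(U;F) ≅ 0


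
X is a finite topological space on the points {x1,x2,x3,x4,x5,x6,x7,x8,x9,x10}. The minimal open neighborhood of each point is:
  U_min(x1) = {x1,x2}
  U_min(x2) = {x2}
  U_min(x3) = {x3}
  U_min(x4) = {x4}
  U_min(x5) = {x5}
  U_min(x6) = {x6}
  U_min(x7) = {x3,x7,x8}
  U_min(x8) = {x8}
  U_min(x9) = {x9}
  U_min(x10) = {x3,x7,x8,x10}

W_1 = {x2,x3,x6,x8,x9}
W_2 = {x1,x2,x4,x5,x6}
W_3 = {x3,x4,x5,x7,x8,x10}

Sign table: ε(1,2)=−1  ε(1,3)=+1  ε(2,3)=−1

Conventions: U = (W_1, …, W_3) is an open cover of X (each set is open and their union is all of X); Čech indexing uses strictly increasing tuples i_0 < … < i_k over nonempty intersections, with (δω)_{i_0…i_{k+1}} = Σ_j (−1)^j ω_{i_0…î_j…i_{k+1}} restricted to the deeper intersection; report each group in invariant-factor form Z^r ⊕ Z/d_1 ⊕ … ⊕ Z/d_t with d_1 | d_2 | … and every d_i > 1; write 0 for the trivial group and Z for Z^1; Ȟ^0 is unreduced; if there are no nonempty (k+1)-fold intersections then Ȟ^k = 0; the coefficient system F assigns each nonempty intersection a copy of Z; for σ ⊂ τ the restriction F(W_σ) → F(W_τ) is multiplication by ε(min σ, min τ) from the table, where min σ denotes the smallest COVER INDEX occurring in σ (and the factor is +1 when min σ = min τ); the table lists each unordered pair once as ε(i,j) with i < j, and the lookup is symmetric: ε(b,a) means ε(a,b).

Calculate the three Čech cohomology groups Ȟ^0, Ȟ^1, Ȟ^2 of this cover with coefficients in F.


nerve simplices:
  W12={x2,x6} W13={x3,x8} W23={x4,x5}
C dims 3,3; δ0: rk 2, SNF 1^2
degree 0: 3−2−0 = 1 → Ȟ^0 ≅ Z
degree 1: 3−0−2 = 1 → Ȟ^1 ≅ Z
degree 2: 0−0−0 = 0 → Ȟ^2 ≅ 0

Ȟ^0 ≅ Z; Ȟ^1 ≅ Z; Ȟ^2 ≅ 0


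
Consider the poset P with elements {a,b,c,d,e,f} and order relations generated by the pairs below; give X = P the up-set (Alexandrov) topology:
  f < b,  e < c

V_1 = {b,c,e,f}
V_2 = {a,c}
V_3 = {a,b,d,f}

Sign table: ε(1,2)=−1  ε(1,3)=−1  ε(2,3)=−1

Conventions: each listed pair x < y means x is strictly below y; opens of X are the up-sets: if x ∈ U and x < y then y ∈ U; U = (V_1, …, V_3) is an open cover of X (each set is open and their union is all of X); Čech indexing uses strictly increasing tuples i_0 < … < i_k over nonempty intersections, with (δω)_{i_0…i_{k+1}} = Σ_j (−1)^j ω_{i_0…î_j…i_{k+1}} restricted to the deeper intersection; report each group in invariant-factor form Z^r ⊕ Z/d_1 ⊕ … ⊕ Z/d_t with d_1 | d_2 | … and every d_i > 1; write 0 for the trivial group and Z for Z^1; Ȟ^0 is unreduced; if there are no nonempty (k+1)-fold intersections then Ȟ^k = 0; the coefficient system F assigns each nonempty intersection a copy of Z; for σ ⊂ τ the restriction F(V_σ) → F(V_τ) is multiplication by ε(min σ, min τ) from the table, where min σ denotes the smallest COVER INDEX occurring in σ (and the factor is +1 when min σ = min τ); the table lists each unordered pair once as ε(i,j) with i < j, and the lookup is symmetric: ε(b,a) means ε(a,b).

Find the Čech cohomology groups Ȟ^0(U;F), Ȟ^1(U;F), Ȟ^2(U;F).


Ȟ^0 ≅ 0, Ȟ^1 ≅ Z/2 and Ȟ^2 ≅ 0

intersection data:
  V12={c} V13={b,f} V23={a}
C dims 3,3; δ0: rk 3, SNF 1^2·2
Ȟ^0 = (3 − 3) − 0 = 0, so Ȟ^0 ≅ 0
Ȟ^1 = (3 − 0) − 3 = 0 plus torsion [2], so Ȟ^1 ≅ Z/2
Ȟ^2 = (0 − 0) − 0 = 0, so Ȟ^2 ≅ 0


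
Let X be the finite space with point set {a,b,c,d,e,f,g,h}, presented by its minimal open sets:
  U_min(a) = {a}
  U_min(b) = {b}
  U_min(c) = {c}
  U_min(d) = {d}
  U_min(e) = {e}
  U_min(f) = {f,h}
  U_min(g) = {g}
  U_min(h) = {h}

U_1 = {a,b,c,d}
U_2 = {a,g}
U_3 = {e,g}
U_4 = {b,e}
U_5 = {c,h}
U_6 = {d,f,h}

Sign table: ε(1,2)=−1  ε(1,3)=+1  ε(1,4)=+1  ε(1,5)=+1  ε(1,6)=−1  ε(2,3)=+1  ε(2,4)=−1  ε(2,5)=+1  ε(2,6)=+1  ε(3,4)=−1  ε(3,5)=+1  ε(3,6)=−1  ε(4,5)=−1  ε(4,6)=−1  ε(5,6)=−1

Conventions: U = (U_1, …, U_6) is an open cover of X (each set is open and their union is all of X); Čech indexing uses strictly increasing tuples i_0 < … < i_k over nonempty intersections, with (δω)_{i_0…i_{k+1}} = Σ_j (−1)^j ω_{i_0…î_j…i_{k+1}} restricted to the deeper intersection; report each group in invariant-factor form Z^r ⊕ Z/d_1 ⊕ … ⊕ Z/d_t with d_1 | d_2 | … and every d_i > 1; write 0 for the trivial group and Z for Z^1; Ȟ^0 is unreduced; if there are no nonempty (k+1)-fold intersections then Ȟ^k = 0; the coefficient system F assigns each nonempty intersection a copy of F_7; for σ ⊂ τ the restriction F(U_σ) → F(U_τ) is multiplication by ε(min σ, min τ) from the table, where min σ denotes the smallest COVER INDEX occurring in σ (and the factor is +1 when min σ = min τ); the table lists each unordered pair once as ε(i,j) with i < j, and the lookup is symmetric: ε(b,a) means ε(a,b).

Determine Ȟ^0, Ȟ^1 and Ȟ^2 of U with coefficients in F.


Ȟ^0(U;F) ≅ Z/7; Ȟ^1(U;F) ≅ Z/7 ⊕ Z/7; Ȟ^2(U;F) ≅ 0

nonempty intersections:
  U12={a} U14={b} U15={c} U16={d} U23={g} U34={e} U56={h}
C dims 6,7; δ0: rk_F7 5
Ȟ^0: (6−5)−0=1 ⇒ Z/7
Ȟ^1: (7−0)−5=2 ⇒ Z/7 ⊕ Z/7
Ȟ^2: (0−0)−0=0 ⇒ 0


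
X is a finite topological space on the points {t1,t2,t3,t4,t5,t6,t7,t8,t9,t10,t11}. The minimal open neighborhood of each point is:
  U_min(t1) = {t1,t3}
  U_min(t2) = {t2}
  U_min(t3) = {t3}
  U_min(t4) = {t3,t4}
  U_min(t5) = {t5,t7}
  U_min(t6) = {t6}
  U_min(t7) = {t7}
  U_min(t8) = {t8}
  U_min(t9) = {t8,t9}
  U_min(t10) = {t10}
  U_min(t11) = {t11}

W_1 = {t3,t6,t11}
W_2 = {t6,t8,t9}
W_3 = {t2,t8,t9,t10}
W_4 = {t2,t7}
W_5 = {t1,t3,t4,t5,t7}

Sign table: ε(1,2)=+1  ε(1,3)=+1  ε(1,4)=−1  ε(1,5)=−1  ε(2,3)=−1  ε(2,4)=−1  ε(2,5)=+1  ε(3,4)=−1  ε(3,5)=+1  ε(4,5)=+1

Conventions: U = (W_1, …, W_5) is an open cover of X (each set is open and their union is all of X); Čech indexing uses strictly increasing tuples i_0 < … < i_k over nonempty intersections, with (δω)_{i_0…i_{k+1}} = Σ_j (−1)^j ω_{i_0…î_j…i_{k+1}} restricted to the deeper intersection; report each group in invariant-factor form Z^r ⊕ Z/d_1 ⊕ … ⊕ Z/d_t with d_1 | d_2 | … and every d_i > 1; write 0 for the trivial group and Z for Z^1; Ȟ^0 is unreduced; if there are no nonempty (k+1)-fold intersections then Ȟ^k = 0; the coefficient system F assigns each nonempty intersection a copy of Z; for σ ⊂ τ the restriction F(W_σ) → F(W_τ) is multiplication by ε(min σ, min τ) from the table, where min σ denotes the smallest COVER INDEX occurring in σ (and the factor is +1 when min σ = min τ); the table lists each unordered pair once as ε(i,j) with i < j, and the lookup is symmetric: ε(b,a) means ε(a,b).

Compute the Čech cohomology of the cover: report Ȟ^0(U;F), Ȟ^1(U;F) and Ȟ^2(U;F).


nonempty intersections:
  W12={t6} W15={t3} W23={t8,t9} W34={t2} W45={t7}
C dims 5,5; δ0: rk 5, SNF 1^4·2
Ȟ^0: (5−5)−0=0 ⇒ 0
Ȟ^1: (5−0)−5=0 plus torsion [2] ⇒ Z/2
Ȟ^2: (0−0)−0=0 ⇒ 0

Ȟ^0 = 0; Ȟ^1 = Z/2; Ȟ^2 = 0


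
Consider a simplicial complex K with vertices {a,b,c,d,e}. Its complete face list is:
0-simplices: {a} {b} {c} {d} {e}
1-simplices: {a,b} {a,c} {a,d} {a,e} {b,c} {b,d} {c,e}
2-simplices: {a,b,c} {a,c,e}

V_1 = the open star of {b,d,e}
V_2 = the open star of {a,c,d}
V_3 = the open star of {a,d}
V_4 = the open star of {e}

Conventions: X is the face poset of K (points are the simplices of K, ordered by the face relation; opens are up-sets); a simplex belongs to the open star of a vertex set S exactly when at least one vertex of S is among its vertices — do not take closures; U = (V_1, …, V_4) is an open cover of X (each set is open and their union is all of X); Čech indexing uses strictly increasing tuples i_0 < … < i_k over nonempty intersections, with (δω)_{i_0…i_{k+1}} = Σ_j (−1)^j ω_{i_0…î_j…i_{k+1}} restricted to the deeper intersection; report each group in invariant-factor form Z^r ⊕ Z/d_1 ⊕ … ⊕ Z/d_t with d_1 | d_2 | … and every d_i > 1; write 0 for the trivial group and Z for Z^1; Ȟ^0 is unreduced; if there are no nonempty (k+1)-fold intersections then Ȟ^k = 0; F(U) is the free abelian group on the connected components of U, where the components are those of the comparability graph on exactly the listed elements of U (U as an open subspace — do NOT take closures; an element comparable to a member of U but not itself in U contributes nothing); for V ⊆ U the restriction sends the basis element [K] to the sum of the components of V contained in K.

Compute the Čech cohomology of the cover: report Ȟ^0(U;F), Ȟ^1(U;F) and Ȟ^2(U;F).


Ȟ^0 ≅ Z, Ȟ^1 ≅ Z and Ȟ^2 ≅ 0

intersection data:
  V1={{b},{d},{e},{a,b},{a,d},{a,e},{b,c},{b,d},{c,e},{a,b,c},{a,c,e}} V2={{a},{c},{d},{a,b},{a,c},{a,d},{a,e},{b,c},{b,d},{c,e},{a,b,c},{a,c,e}} V3={{a},{d},{a,b},{a,c},{a,d},{a,e},{b,d},{a,b,c},{a,c,e}} V4={{e},{a,e},{c,e},{a,c,e}}
  V12={{d},{a,b},{a,d},{a,e},{b,c},{b,d},{c,e},{a,b,c},{a,c,e}} V13={{d},{a,b},{a,d},{a,e},{b,d},{a,b,c},{a,c,e}} V14={{e},{a,e},{c,e},{a,c,e}} V23={{a},{d},{a,b},{a,c},{a,d},{a,e},{b,d},{a,b,c},{a,c,e}} V24={{a,e},{c,e},{a,c,e}} V34={{a,e},{a,c,e}}
  V123={{d},{a,b},{a,d},{a,e},{b,d},{a,b,c},{a,c,e}} V124={{a,e},{c,e},{a,c,e}} V134={{a,e},{a,c,e}} V234={{a,e},{a,c,e}}
  V1234={{a,e},{a,c,e}}
components per intersection:
  V1: {{b},{d},{a,b},{a,d},{b,c},{b,d},{a,b,c}} {{e},{a,e},{c,e},{a,c,e}}
  V2: {{a},{c},{d},{a,b},{a,c},{a,d},{a,e},{b,c},{b,d},{c,e},{a,b,c},{a,c,e}}
  V3: {{a},{d},{a,b},{a,c},{a,d},{a,e},{b,d},{a,b,c},{a,c,e}}
  V4: {{e},{a,e},{c,e},{a,c,e}}
  V12: {{d},{a,d},{b,d}} {{a,b},{b,c},{a,b,c}} {{a,e},{c,e},{a,c,e}}
  V13: {{d},{a,d},{b,d}} {{a,b},{a,b,c}} {{a,e},{a,c,e}}
  V14: {{e},{a,e},{c,e},{a,c,e}}
  V23: {{a},{d},{a,b},{a,c},{a,d},{a,e},{b,d},{a,b,c},{a,c,e}}
  V24: {{a,e},{c,e},{a,c,e}}
  V34: {{a,e},{a,c,e}}
  V123: {{d},{a,d},{b,d}} {{a,b},{a,b,c}} {{a,e},{a,c,e}}
  V124: {{a,e},{c,e},{a,c,e}}
  V134: {{a,e},{a,c,e}}
  V234: {{a,e},{a,c,e}}
  V1234: {{a,e},{a,c,e}}
C dims 5,10,6,1; δ0: rk 4, SNF 1^4; δ1: rk 5, SNF 1^5; δ2: rk 1, SNF 1^1
Ȟ^0 = (5 − 4) − 0 = 1, so Ȟ^0 ≅ Z
Ȟ^1 = (10 − 5) − 4 = 1, so Ȟ^1 ≅ Z
Ȟ^2 = (6 − 1) − 5 = 0, so Ȟ^2 ≅ 0
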